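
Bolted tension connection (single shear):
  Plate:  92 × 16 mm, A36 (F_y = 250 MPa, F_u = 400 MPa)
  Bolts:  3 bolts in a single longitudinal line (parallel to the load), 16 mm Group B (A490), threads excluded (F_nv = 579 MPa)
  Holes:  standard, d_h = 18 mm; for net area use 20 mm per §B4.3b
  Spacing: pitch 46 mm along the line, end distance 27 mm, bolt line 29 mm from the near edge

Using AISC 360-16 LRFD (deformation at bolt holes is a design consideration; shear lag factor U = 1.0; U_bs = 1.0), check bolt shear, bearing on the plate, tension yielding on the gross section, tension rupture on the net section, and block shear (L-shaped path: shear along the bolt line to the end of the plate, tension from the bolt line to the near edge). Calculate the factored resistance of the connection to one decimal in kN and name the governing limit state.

Bolt shear: A_b = π(16)²/4 = 201.06 mm². φR_n = 0.75 × 579 × 201.06 × 3 × 1 = 261.9 kN.
Bearing (16 mm plate, F_u = 400 MPa): end bolts L_c = 27 − 18/2 = 18, R_n = min(1.2×18×16×400, 2.4×16×16×400) = 138.24 kN/bolt; interior L_c = 46 − 18 = 28, R_n = 215.04 kN/bolt. φR_n = 0.75 × (1×138.24 + 2×215.04) = 426.2 kN.
Tension yield (gross): A_g = 92×16 = 1472 mm². φR_n = 0.90 × 250 × 1472 = 331.2 kN.
Tension rupture (net): A_n = (92 − 1×20)×16 = 1152 mm² (U = 1.0, A_e = A_n). φR_n = 0.75 × 400 × 1152 = 345.6 kN.
Block shear: shear path 1×[27+2×46] = 1×119 mm, A_gv = 1904, A_nv = 1×(119 − 2.5×20)×16 = 1104 mm²; tension to near edge: (29 − 0.5×20)×16 = 304 mm². R_n = min(0.6×400×1104, 0.6×250×1904) + 1.0×400×304 = min(264.96, 285.6) + 121.6 = 386.56 kN. φR_n = 0.75 × 386.56 = 289.9 kN.
Governing: min(261.9, 426.2, 331.2, 345.6, 289.9) = 261.9 kN → bolt shear.

261.9 kN (bolt shear governs)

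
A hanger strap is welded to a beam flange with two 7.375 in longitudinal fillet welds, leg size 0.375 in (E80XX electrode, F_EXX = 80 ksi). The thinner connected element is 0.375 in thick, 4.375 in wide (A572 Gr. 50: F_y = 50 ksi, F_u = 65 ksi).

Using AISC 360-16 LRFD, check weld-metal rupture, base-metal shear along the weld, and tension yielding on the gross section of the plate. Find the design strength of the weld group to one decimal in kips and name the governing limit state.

73.8 kips (gross-section yield governs)

Weld metal: throat = 0.707×0.375 = 0.26513 in, L = 2×7.375 = 14.75 in. φR_n = 0.75 × 0.6 × 80 × 0.26513 × 14.75 = 140.8 kips.
Base metal shear (0.375 in plate): yield φR_n = 1.0×0.6×50×0.375×14.75 = 165.9 kips; rupture φR_n = 0.75×0.6×65×0.375×14.75 = 161.8 kips; take 161.8 kips (rupture).
Tension yield (gross): A_g = 4.375×0.375 = 1.6406 in². φR_n = 0.90 × 50 × 1.6406 = 73.8 kips.
Governing: min(140.8, 161.8, 73.8) = 73.8 kips → gross-section yield.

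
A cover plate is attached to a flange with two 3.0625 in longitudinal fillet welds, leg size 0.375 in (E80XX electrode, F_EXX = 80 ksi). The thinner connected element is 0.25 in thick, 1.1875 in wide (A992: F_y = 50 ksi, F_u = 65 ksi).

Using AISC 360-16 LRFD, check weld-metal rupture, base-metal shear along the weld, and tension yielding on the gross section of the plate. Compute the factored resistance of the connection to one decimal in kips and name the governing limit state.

Weld metal: throat = 0.707×0.375 = 0.26513 in, L = 2×3.0625 = 6.125 in. φR_n = 0.75 × 0.6 × 80 × 0.26513 × 6.125 = 58.5 kips.
Base metal shear (0.25 in plate): yield φR_n = 1.0×0.6×50×0.25×6.125 = 45.9 kips; rupture φR_n = 0.75×0.6×65×0.25×6.125 = 44.8 kips; take 44.8 kips (rupture).
Tension yield (gross): A_g = 1.1875×0.25 = 0.29688 in². φR_n = 0.90 × 50 × 0.29688 = 13.4 kips.
Governing: min(58.5, 44.8, 13.4) = 13.4 kips → gross-section yield.

13.4 kips (gross-section yield governs)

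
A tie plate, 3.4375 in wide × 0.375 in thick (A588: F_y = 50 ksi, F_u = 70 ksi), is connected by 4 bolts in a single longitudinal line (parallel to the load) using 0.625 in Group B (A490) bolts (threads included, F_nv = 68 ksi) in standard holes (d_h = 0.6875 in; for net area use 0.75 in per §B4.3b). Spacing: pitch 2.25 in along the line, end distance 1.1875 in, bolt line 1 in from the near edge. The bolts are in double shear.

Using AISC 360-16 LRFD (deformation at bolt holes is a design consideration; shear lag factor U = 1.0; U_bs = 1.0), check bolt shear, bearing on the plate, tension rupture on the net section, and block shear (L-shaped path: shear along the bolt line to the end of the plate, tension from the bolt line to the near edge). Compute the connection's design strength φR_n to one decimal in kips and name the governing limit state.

52.9 kips (net-section rupture governs)

Bolt shear: A_b = π(0.625)²/4 = 0.3068 in². φR_n = 0.75 × 68 × 0.3068 × 4 × 2 = 125.2 kips.
Bearing (0.375 in plate, F_u = 70 ksi): end bolts L_c = 1.1875 − 0.6875/2 = 0.84375, R_n = min(1.2×0.84375×0.375×70, 2.4×0.625×0.375×70) = 26.578 kips/bolt; interior L_c = 2.25 − 0.6875 = 1.5625, R_n = 39.375 kips/bolt. φR_n = 0.75 × (1×26.578 + 3×39.375) = 108.5 kips.
Tension rupture (net): A_n = (3.4375 − 1×0.75)×0.375 = 1.0078 in² (U = 1.0, A_e = A_n). φR_n = 0.75 × 70 × 1.0078 = 52.9 kips.
Block shear: shear path 1×[1.1875+3×2.25] = 1×7.9375 in, A_gv = 2.9766, A_nv = 1×(7.9375 − 3.5×0.75)×0.375 = 1.9922 in²; tension to near edge: (1 − 0.5×0.75)×0.375 = 0.23438 in². R_n = min(0.6×70×1.9922, 0.6×50×2.9766) + 1.0×70×0.23438 = min(83.672, 89.298) + 16.407 = 100.08 kips. φR_n = 0.75 × 100.08 = 75.1 kips.
Governing: min(125.2, 108.5, 52.9, 75.1) = 52.9 kips → net-section rupture.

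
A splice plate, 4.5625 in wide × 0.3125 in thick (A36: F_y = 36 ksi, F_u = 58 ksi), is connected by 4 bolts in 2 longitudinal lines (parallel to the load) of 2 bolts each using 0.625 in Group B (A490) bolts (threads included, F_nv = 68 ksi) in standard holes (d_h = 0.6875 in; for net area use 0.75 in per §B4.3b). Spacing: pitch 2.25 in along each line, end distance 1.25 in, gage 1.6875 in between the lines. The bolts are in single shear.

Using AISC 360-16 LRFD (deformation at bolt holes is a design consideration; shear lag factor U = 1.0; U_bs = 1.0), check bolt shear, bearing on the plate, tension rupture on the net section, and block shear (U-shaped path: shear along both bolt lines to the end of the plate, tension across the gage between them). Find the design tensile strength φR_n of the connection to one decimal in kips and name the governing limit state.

Bolt shear: A_b = π(0.625)²/4 = 0.3068 in². φR_n = 0.75 × 68 × 0.3068 × 4 × 1 = 62.6 kips.
Bearing (0.3125 in plate, F_u = 58 ksi): end bolts L_c = 1.25 − 0.6875/2 = 0.90625, R_n = min(1.2×0.90625×0.3125×58, 2.4×0.625×0.3125×58) = 19.711 kips/bolt; interior L_c = 2.25 − 0.6875 = 1.5625, R_n = 27.188 kips/bolt. φR_n = 0.75 × (2×19.711 + 2×27.188) = 70.3 kips.
Tension rupture (net): A_n = (4.5625 − 2×0.75)×0.3125 = 0.95703 in² (U = 1.0, A_e = A_n). φR_n = 0.75 × 58 × 0.95703 = 41.6 kips.
Block shear: shear path 2×[1.25+1×2.25] = 2×3.5 in, A_gv = 2.1875, A_nv = 2×(3.5 − 1.5×0.75)×0.3125 = 1.4844 in²; tension across gage: (1.6875 − 1×0.75)×0.3125 = 0.29297 in². R_n = min(0.6×58×1.4844, 0.6×36×2.1875) + 1.0×58×0.29297 = min(51.657, 47.25) + 16.992 = 64.242 kips. φR_n = 0.75 × 64.242 = 48.2 kips.
Governing: min(62.6, 70.3, 41.6, 48.2) = 41.6 kips → net-section rupture.

41.6 kips (net-section rupture governs)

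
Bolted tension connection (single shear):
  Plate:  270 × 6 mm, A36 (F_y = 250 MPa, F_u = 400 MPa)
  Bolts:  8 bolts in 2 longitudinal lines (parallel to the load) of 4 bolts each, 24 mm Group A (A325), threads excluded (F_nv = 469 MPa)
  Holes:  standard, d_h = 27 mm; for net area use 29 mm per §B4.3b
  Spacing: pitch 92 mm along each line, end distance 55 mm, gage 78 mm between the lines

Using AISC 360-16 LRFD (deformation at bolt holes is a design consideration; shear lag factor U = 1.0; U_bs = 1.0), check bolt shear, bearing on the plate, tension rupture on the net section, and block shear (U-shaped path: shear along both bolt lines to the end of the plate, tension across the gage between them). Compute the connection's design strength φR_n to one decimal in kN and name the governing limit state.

381.6 kN (net-section rupture governs)

Bolt shear: A_b = π(24)²/4 = 452.39 mm². φR_n = 0.75 × 469 × 452.39 × 8 × 1 = 1273.0 kN.
Bearing (6 mm plate, F_u = 400 MPa): end bolts L_c = 55 − 27/2 = 41.5, R_n = min(1.2×41.5×6×400, 2.4×24×6×400) = 119.52 kN/bolt; interior L_c = 92 − 27 = 65, R_n = 138.24 kN/bolt. φR_n = 0.75 × (2×119.52 + 6×138.24) = 801.4 kN.
Tension rupture (net): A_n = (270 − 2×29)×6 = 1272 mm² (U = 1.0, A_e = A_n). φR_n = 0.75 × 400 × 1272 = 381.6 kN.
Block shear: shear path 2×[55+3×92] = 2×331 mm, A_gv = 3972, A_nv = 2×(331 − 3.5×29)×6 = 2754 mm²; tension across gage: (78 − 1×29)×6 = 294 mm². R_n = min(0.6×400×2754, 0.6×250×3972) + 1.0×400×294 = min(660.96, 595.8) + 117.6 = 713.4 kN. φR_n = 0.75 × 713.4 = 535.1 kN.
Governing: min(1273.0, 801.4, 381.6, 535.1) = 381.6 kN → net-section rupture.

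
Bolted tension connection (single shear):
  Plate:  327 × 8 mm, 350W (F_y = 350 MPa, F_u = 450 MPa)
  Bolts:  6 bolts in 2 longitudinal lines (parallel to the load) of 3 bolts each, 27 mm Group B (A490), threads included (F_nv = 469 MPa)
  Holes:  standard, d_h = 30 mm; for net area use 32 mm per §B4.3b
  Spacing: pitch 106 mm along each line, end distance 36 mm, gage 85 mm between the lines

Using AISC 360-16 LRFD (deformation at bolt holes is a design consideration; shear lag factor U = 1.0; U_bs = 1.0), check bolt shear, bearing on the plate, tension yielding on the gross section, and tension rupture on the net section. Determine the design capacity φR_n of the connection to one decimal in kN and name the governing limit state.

710.1 kN (net-section rupture governs)

Bolt shear: A_b = π(27)²/4 = 572.56 mm². φR_n = 0.75 × 469 × 572.56 × 6 × 1 = 1208.4 kN.
Bearing (8 mm plate, F_u = 450 MPa): end bolts L_c = 36 − 30/2 = 21, R_n = min(1.2×21×8×450, 2.4×27×8×450) = 90.72 kN/bolt; interior L_c = 106 − 30 = 76, R_n = 233.28 kN/bolt. φR_n = 0.75 × (2×90.72 + 4×233.28) = 835.9 kN.
Tension yield (gross): A_g = 327×8 = 2616 mm². φR_n = 0.90 × 350 × 2616 = 824.0 kN.
Tension rupture (net): A_n = (327 − 2×32)×8 = 2104 mm² (U = 1.0, A_e = A_n). φR_n = 0.75 × 450 × 2104 = 710.1 kN.
Governing: min(1208.4, 835.9, 824.0, 710.1) = 710.1 kN → net-section rupture.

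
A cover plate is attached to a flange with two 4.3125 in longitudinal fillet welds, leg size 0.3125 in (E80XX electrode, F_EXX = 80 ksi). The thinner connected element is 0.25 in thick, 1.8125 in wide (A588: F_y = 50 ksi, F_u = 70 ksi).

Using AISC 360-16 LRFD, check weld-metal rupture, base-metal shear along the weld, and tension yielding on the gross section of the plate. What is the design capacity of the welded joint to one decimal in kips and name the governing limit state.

Weld metal: throat = 0.707×0.3125 = 0.22094 in, L = 2×4.3125 = 8.625 in. φR_n = 0.75 × 0.6 × 80 × 0.22094 × 8.625 = 68.6 kips.
Base metal shear (0.25 in plate): yield φR_n = 1.0×0.6×50×0.25×8.625 = 64.7 kips; rupture φR_n = 0.75×0.6×70×0.25×8.625 = 67.9 kips; take 64.7 kips (yield).
Tension yield (gross): A_g = 1.8125×0.25 = 0.45313 in². φR_n = 0.90 × 50 × 0.45313 = 20.4 kips.
Governing: min(68.6, 64.7, 20.4) = 20.4 kips → gross-section yield.

20.4 kips (gross-section yield governs)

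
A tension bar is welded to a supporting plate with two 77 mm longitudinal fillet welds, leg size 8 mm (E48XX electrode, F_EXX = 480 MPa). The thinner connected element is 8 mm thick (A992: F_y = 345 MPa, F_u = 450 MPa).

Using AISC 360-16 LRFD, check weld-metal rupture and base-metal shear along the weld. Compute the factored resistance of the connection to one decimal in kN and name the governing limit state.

188.1 kN (weld metal governs)

Weld metal: throat = 0.707×8 = 5.656 mm, L = 2×77 = 154 mm. φR_n = 0.75 × 0.6 × 480 × 5.656 × 154 = 188.1 kN.
Base metal shear (8 mm plate): yield φR_n = 1.0×0.6×345×8×154 = 255.0 kN; rupture φR_n = 0.75×0.6×450×8×154 = 249.5 kN; take 249.5 kN (rupture).
Governing: min(188.1, 249.5) = 188.1 kN → weld metal.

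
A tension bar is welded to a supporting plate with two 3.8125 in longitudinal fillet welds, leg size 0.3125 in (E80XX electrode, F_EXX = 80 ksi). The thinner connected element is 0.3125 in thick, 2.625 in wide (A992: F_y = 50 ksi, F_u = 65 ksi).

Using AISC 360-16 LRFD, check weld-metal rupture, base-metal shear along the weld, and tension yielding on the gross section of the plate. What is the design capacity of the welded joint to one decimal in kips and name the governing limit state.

Weld metal: throat = 0.707×0.3125 = 0.22094 in, L = 2×3.8125 = 7.625 in. φR_n = 0.75 × 0.6 × 80 × 0.22094 × 7.625 = 60.6 kips.
Base metal shear (0.3125 in plate): yield φR_n = 1.0×0.6×50×0.3125×7.625 = 71.5 kips; rupture φR_n = 0.75×0.6×65×0.3125×7.625 = 69.7 kips; take 69.7 kips (rupture).
Tension yield (gross): A_g = 2.625×0.3125 = 0.82031 in². φR_n = 0.90 × 50 × 0.82031 = 36.9 kips.
Governing: min(60.6, 69.7, 36.9) = 36.9 kips → gross-section yield.

36.9 kips (gross-section yield governs)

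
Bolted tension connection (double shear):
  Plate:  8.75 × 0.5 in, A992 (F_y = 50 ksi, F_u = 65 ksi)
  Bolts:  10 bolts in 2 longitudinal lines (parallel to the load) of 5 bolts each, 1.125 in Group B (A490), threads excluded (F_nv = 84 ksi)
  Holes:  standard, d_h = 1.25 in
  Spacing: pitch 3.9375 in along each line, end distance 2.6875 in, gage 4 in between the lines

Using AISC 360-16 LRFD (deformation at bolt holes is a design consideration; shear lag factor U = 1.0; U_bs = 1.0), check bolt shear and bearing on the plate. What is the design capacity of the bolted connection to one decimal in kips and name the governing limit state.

647.2 kips (bearing governs)

Bolt shear: A_b = π(1.125)²/4 = 0.99402 in². φR_n = 0.75 × 84 × 0.99402 × 10 × 2 = 1252.5 kips.
Bearing (0.5 in plate, F_u = 65 ksi): end bolts L_c = 2.6875 − 1.25/2 = 2.0625, R_n = min(1.2×2.0625×0.5×65, 2.4×1.125×0.5×65) = 80.438 kips/bolt; interior L_c = 3.9375 − 1.25 = 2.6875, R_n = 87.75 kips/bolt. φR_n = 0.75 × (2×80.438 + 8×87.75) = 647.2 kips.
Governing: min(1252.5, 647.2) = 647.2 kips → bearing.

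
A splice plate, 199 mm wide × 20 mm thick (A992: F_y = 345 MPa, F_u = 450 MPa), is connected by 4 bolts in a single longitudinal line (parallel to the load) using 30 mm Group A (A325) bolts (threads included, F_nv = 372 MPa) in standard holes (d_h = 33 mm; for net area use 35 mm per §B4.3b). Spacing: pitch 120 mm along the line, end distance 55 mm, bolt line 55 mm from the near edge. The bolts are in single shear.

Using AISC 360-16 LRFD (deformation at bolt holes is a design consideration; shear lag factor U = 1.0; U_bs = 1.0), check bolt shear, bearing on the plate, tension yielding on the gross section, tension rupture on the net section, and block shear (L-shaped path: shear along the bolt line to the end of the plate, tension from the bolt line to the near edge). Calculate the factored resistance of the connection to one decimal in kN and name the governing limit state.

788.9 kN (bolt shear governs)

Bolt shear: A_b = π(30)²/4 = 706.86 mm². φR_n = 0.75 × 372 × 706.86 × 4 × 1 = 788.9 kN.
Bearing (20 mm plate, F_u = 450 MPa): end bolts L_c = 55 − 33/2 = 38.5, R_n = min(1.2×38.5×20×450, 2.4×30×20×450) = 415.8 kN/bolt; interior L_c = 120 − 33 = 87, R_n = 648 kN/bolt. φR_n = 0.75 × (1×415.8 + 3×648) = 1769.9 kN.
Tension yield (gross): A_g = 199×20 = 3980 mm². φR_n = 0.90 × 345 × 3980 = 1235.8 kN.
Tension rupture (net): A_n = (199 − 1×35)×20 = 3280 mm² (U = 1.0, A_e = A_n). φR_n = 0.75 × 450 × 3280 = 1107.0 kN.
Block shear: shear path 1×[55+3×120] = 1×415 mm, A_gv = 8300, A_nv = 1×(415 − 3.5×35)×20 = 5850 mm²; tension to near edge: (55 − 0.5×35)×20 = 750 mm². R_n = min(0.6×450×5850, 0.6×345×8300) + 1.0×450×750 = min(1579.5, 1718.1) + 337.5 = 1917 kN. φR_n = 0.75 × 1917 = 1437.8 kN.
Governing: min(788.9, 1769.9, 1235.8, 1107.0, 1437.8) = 788.9 kN → bolt shear.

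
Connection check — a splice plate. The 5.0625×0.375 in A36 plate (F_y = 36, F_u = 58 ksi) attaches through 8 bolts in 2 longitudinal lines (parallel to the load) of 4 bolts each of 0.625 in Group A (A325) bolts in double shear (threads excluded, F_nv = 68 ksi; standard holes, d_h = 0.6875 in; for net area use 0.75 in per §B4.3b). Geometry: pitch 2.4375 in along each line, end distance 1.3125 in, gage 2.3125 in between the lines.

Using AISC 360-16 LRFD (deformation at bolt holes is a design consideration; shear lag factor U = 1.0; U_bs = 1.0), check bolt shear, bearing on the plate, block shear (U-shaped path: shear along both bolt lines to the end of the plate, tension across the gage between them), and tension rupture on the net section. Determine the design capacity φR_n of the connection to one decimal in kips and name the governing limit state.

Bolt shear: A_b = π(0.625)²/4 = 0.3068 in². φR_n = 0.75 × 68 × 0.3068 × 8 × 2 = 250.3 kips.
Bearing (0.375 in plate, F_u = 58 ksi): end bolts L_c = 1.3125 − 0.6875/2 = 0.96875, R_n = min(1.2×0.96875×0.375×58, 2.4×0.625×0.375×58) = 25.284 kips/bolt; interior L_c = 2.4375 − 0.6875 = 1.75, R_n = 32.625 kips/bolt. φR_n = 0.75 × (2×25.284 + 6×32.625) = 184.7 kips.
Block shear: shear path 2×[1.3125+3×2.4375] = 2×8.625 in, A_gv = 6.4688, A_nv = 2×(8.625 − 3.5×0.75)×0.375 = 4.5 in²; tension across gage: (2.3125 − 1×0.75)×0.375 = 0.58594 in². R_n = min(0.6×58×4.5, 0.6×36×6.4688) + 1.0×58×0.58594 = min(156.6, 139.73) + 33.985 = 173.72 kips. φR_n = 0.75 × 173.72 = 130.3 kips.
Tension rupture (net): A_n = (5.0625 − 2×0.75)×0.375 = 1.3359 in² (U = 1.0, A_e = A_n). φR_n = 0.75 × 58 × 1.3359 = 58.1 kips.
Governing: min(250.3, 184.7, 130.3, 58.1) = 58.1 kips → net-section rupture.

58.1 kips (net-section rupture governs)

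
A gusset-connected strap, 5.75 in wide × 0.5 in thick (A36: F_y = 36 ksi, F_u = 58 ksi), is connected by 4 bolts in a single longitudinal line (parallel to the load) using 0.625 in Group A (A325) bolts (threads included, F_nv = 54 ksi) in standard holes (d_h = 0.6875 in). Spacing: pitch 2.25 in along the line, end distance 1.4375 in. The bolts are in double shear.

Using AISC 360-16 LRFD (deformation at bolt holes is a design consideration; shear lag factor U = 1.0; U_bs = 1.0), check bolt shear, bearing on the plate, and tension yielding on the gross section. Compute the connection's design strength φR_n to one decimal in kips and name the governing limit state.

Bolt shear: A_b = π(0.625)²/4 = 0.3068 in². φR_n = 0.75 × 54 × 0.3068 × 4 × 2 = 99.4 kips.
Bearing (0.5 in plate, F_u = 58 ksi): end bolts L_c = 1.4375 − 0.6875/2 = 1.09375, R_n = min(1.2×1.09375×0.5×58, 2.4×0.625×0.5×58) = 38.063 kips/bolt; interior L_c = 2.25 − 0.6875 = 1.5625, R_n = 43.5 kips/bolt. φR_n = 0.75 × (1×38.063 + 3×43.5) = 126.4 kips.
Tension yield (gross): A_g = 5.75×0.5 = 2.875 in². φR_n = 0.90 × 36 × 2.875 = 93.2 kips.
Governing: min(99.4, 126.4, 93.2) = 93.2 kips → gross-section yield.

93.2 kips (gross-section yield governs)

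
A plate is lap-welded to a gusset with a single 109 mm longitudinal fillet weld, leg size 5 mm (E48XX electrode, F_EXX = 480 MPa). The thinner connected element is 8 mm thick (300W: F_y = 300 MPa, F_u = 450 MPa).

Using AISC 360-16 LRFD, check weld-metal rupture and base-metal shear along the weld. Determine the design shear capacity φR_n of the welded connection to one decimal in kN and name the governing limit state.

Weld metal: throat = 0.707×5 = 3.535 mm, L = 109 mm. φR_n = 0.75 × 0.6 × 480 × 3.535 × 109 = 83.2 kN.
Base metal shear (8 mm plate): yield φR_n = 1.0×0.6×300×8×109 = 157.0 kN; rupture φR_n = 0.75×0.6×450×8×109 = 176.6 kN; take 157.0 kN (yield).
Governing: min(83.2, 157.0) = 83.2 kN → weld metal.

83.2 kN (weld metal governs)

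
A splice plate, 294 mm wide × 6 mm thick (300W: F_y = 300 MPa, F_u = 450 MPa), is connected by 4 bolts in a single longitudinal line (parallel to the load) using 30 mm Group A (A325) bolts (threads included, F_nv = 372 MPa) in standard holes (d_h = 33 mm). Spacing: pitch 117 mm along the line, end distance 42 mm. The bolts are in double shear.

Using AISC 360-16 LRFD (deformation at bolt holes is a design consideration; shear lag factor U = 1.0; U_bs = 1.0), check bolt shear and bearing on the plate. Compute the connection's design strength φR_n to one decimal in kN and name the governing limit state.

Bolt shear: A_b = π(30)²/4 = 706.86 mm². φR_n = 0.75 × 372 × 706.86 × 4 × 2 = 1577.7 kN.
Bearing (6 mm plate, F_u = 450 MPa): end bolts L_c = 42 − 33/2 = 25.5, R_n = min(1.2×25.5×6×450, 2.4×30×6×450) = 82.62 kN/bolt; interior L_c = 117 − 33 = 84, R_n = 194.4 kN/bolt. φR_n = 0.75 × (1×82.62 + 3×194.4) = 499.4 kN.
Governing: min(1577.7, 499.4) = 499.4 kN → bearing.

499.4 kN (bearing governs)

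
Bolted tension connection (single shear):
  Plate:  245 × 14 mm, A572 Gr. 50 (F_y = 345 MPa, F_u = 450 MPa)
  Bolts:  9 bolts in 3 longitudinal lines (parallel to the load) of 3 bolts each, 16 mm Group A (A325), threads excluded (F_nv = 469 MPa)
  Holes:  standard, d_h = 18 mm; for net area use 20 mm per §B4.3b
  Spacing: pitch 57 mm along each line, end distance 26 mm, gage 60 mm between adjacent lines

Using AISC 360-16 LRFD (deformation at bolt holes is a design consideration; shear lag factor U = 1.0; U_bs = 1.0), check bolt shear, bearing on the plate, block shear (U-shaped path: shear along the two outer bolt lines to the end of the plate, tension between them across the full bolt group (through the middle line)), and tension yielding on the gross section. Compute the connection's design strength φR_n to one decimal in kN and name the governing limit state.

636.5 kN (bolt shear governs)

Bolt shear: A_b = π(16)²/4 = 201.06 mm². φR_n = 0.75 × 469 × 201.06 × 9 × 1 = 636.5 kN.
Bearing (14 mm plate, F_u = 450 MPa): end bolts L_c = 26 − 18/2 = 17, R_n = min(1.2×17×14×450, 2.4×16×14×450) = 128.52 kN/bolt; interior L_c = 57 − 18 = 39, R_n = 241.92 kN/bolt. φR_n = 0.75 × (3×128.52 + 6×241.92) = 1377.8 kN.
Block shear: shear path 2×[26+2×57] = 2×140 mm, A_gv = 3920, A_nv = 2×(140 − 2.5×20)×14 = 2520 mm²; tension across gage: (120 − 2×20)×14 = 1120 mm². R_n = min(0.6×450×2520, 0.6×345×3920) + 1.0×450×1120 = min(680.4, 811.44) + 504 = 1184.4 kN. φR_n = 0.75 × 1184.4 = 888.3 kN.
Tension yield (gross): A_g = 245×14 = 3430 mm². φR_n = 0.90 × 345 × 3430 = 1065.0 kN.
Governing: min(636.5, 1377.8, 888.3, 1065.0) = 636.5 kN → bolt shear.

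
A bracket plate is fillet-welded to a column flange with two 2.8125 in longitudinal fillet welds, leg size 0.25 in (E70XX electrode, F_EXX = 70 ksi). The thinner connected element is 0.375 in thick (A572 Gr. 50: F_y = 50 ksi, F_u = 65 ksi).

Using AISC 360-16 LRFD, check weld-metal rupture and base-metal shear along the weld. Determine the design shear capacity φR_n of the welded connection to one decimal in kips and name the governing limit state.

Weld metal: throat = 0.707×0.25 = 0.17675 in, L = 2×2.8125 = 5.625 in. φR_n = 0.75 × 0.6 × 70 × 0.17675 × 5.625 = 31.3 kips.
Base metal shear (0.375 in plate): yield φR_n = 1.0×0.6×50×0.375×5.625 = 63.3 kips; rupture φR_n = 0.75×0.6×65×0.375×5.625 = 61.7 kips; take 61.7 kips (rupture).
Governing: min(31.3, 61.7) = 31.3 kips → weld metal.

31.3 kips (weld metal governs)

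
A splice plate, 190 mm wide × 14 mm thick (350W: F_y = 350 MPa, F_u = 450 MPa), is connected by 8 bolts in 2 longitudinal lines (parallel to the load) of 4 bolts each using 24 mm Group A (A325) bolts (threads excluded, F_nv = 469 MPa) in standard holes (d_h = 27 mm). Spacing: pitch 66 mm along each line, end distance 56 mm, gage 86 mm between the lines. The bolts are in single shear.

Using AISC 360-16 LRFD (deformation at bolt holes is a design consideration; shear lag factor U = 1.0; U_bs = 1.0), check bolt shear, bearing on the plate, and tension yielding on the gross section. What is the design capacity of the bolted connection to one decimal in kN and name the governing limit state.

Bolt shear: A_b = π(24)²/4 = 452.39 mm². φR_n = 0.75 × 469 × 452.39 × 8 × 1 = 1273.0 kN.
Bearing (14 mm plate, F_u = 450 MPa): end bolts L_c = 56 − 27/2 = 42.5, R_n = min(1.2×42.5×14×450, 2.4×24×14×450) = 321.3 kN/bolt; interior L_c = 66 − 27 = 39, R_n = 294.84 kN/bolt. φR_n = 0.75 × (2×321.3 + 6×294.84) = 1808.7 kN.
Tension yield (gross): A_g = 190×14 = 2660 mm². φR_n = 0.90 × 350 × 2660 = 837.9 kN.
Governing: min(1273.0, 1808.7, 837.9) = 837.9 kN → gross-section yield.

837.9 kN (gross-section yield governs)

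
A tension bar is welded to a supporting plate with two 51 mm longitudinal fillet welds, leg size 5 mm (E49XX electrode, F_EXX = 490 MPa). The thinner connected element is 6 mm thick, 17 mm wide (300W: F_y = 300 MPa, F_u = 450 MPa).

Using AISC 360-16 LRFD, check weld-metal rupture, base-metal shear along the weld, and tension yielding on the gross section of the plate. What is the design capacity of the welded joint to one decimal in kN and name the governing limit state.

Weld metal: throat = 0.707×5 = 3.535 mm, L = 2×51 = 102 mm. φR_n = 0.75 × 0.6 × 490 × 3.535 × 102 = 79.5 kN.
Base metal shear (6 mm plate): yield φR_n = 1.0×0.6×300×6×102 = 110.2 kN; rupture φR_n = 0.75×0.6×450×6×102 = 123.9 kN; take 110.2 kN (yield).
Tension yield (gross): A_g = 17×6 = 102 mm². φR_n = 0.90 × 300 × 102 = 27.5 kN.
Governing: min(79.5, 110.2, 27.5) = 27.5 kN → gross-section yield.

27.5 kN (gross-section yield governs)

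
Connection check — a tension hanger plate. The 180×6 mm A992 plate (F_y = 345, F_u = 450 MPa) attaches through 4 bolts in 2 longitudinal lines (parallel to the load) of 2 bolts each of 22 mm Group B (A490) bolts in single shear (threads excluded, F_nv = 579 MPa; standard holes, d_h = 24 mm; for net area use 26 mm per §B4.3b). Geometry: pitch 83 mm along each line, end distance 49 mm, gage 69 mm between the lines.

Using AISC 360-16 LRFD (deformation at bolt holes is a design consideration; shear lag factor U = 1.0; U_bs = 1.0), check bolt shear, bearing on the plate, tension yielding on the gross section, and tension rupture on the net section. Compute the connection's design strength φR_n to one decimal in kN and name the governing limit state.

259.2 kN (net-section rupture governs)

Bolt shear: A_b = π(22)²/4 = 380.13 mm². φR_n = 0.75 × 579 × 380.13 × 4 × 1 = 660.3 kN.
Bearing (6 mm plate, F_u = 450 MPa): end bolts L_c = 49 − 24/2 = 37, R_n = min(1.2×37×6×450, 2.4×22×6×450) = 119.88 kN/bolt; interior L_c = 83 − 24 = 59, R_n = 142.56 kN/bolt. φR_n = 0.75 × (2×119.88 + 2×142.56) = 393.7 kN.
Tension yield (gross): A_g = 180×6 = 1080 mm². φR_n = 0.90 × 345 × 1080 = 335.3 kN.
Tension rupture (net): A_n = (180 − 2×26)×6 = 768 mm² (U = 1.0, A_e = A_n). φR_n = 0.75 × 450 × 768 = 259.2 kN.
Governing: min(660.3, 393.7, 335.3, 259.2) = 259.2 kN → net-section rupture.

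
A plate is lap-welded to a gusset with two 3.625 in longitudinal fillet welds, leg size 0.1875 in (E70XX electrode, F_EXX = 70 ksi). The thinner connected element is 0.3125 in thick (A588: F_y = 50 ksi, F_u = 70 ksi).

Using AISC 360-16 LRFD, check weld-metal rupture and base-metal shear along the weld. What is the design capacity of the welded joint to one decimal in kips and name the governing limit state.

30.3 kips (weld metal governs)

Weld metal: throat = 0.707×0.1875 = 0.13256 in, L = 2×3.625 = 7.25 in. φR_n = 0.75 × 0.6 × 70 × 0.13256 × 7.25 = 30.3 kips.
Base metal shear (0.3125 in plate): yield φR_n = 1.0×0.6×50×0.3125×7.25 = 68.0 kips; rupture φR_n = 0.75×0.6×70×0.3125×7.25 = 71.4 kips; take 68.0 kips (yield).
Governing: min(30.3, 68.0) = 30.3 kips → weld metal.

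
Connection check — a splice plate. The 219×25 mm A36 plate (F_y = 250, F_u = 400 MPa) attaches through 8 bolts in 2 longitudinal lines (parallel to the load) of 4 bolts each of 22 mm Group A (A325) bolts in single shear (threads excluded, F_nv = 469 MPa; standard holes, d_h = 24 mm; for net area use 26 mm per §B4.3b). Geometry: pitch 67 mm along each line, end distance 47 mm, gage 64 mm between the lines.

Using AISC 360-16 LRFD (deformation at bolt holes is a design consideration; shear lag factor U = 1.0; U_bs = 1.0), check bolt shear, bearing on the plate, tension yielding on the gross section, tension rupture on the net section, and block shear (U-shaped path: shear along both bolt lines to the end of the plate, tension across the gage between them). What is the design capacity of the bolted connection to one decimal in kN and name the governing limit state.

1069.7 kN (bolt shear governs)

Bolt shear: A_b = π(22)²/4 = 380.13 mm². φR_n = 0.75 × 469 × 380.13 × 8 × 1 = 1069.7 kN.
Bearing (25 mm plate, F_u = 400 MPa): end bolts L_c = 47 − 24/2 = 35, R_n = min(1.2×35×25×400, 2.4×22×25×400) = 420 kN/bolt; interior L_c = 67 − 24 = 43, R_n = 516 kN/bolt. φR_n = 0.75 × (2×420 + 6×516) = 2952.0 kN.
Tension yield (gross): A_g = 219×25 = 5475 mm². φR_n = 0.90 × 250 × 5475 = 1231.9 kN.
Tension rupture (net): A_n = (219 − 2×26)×25 = 4175 mm² (U = 1.0, A_e = A_n). φR_n = 0.75 × 400 × 4175 = 1252.5 kN.
Block shear: shear path 2×[47+3×67] = 2×248 mm, A_gv = 12400, A_nv = 2×(248 − 3.5×26)×25 = 7850 mm²; tension across gage: (64 − 1×26)×25 = 950 mm². R_n = min(0.6×400×7850, 0.6×250×12400) + 1.0×400×950 = min(1884, 1860) + 380 = 2240 kN. φR_n = 0.75 × 2240 = 1680.0 kN.
Governing: min(1069.7, 2952.0, 1231.9, 1252.5, 1680.0) = 1069.7 kN → bolt shear.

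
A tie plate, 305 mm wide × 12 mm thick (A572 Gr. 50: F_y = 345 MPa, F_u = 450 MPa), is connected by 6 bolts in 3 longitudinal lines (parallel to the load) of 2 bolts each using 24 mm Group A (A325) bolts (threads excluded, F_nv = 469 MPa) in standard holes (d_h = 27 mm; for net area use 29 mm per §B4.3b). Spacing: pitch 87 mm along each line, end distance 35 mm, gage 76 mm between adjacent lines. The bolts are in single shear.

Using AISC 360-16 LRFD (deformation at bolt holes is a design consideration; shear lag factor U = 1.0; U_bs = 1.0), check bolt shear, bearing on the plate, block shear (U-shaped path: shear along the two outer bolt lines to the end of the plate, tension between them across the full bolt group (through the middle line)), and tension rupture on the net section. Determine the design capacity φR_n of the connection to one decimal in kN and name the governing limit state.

762.2 kN (block shear governs)

Bolt shear: A_b = π(24)²/4 = 452.39 mm². φR_n = 0.75 × 469 × 452.39 × 6 × 1 = 954.8 kN.
Bearing (12 mm plate, F_u = 450 MPa): end bolts L_c = 35 − 27/2 = 21.5, R_n = min(1.2×21.5×12×450, 2.4×24×12×450) = 139.32 kN/bolt; interior L_c = 87 − 27 = 60, R_n = 311.04 kN/bolt. φR_n = 0.75 × (3×139.32 + 3×311.04) = 1013.3 kN.
Block shear: shear path 2×[35+1×87] = 2×122 mm, A_gv = 2928, A_nv = 2×(122 − 1.5×29)×12 = 1884 mm²; tension across gage: (152 − 2×29)×12 = 1128 mm². R_n = min(0.6×450×1884, 0.6×345×2928) + 1.0×450×1128 = min(508.68, 606.1) + 507.6 = 1016.3 kN. φR_n = 0.75 × 1016.3 = 762.2 kN.
Tension rupture (net): A_n = (305 − 3×29)×12 = 2616 mm² (U = 1.0, A_e = A_n). φR_n = 0.75 × 450 × 2616 = 882.9 kN.
Governing: min(954.8, 1013.3, 762.2, 882.9) = 762.2 kN → block shear.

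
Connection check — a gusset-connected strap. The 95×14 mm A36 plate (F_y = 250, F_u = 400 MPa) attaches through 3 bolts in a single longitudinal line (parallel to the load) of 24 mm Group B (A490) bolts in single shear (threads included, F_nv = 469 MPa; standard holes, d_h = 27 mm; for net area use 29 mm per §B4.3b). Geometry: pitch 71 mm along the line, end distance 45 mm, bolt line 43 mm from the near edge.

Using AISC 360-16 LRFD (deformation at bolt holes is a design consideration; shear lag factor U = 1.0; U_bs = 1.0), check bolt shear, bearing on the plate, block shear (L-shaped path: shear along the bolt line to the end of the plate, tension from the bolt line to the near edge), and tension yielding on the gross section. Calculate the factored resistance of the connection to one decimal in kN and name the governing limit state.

299.3 kN (gross-section yield governs)

Bolt shear: A_b = π(24)²/4 = 452.39 mm². φR_n = 0.75 × 469 × 452.39 × 3 × 1 = 477.4 kN.
Bearing (14 mm plate, F_u = 400 MPa): end bolts L_c = 45 − 27/2 = 31.5, R_n = min(1.2×31.5×14×400, 2.4×24×14×400) = 211.68 kN/bolt; interior L_c = 71 − 27 = 44, R_n = 295.68 kN/bolt. φR_n = 0.75 × (1×211.68 + 2×295.68) = 602.3 kN.
Block shear: shear path 1×[45+2×71] = 1×187 mm, A_gv = 2618, A_nv = 1×(187 − 2.5×29)×14 = 1603 mm²; tension to near edge: (43 − 0.5×29)×14 = 399 mm². R_n = min(0.6×400×1603, 0.6×250×2618) + 1.0×400×399 = min(384.72, 392.7) + 159.6 = 544.32 kN. φR_n = 0.75 × 544.32 = 408.2 kN.
Tension yield (gross): A_g = 95×14 = 1330 mm². φR_n = 0.90 × 250 × 1330 = 299.3 kN.
Governing: min(477.4, 602.3, 408.2, 299.3) = 299.3 kN → gross-section yield.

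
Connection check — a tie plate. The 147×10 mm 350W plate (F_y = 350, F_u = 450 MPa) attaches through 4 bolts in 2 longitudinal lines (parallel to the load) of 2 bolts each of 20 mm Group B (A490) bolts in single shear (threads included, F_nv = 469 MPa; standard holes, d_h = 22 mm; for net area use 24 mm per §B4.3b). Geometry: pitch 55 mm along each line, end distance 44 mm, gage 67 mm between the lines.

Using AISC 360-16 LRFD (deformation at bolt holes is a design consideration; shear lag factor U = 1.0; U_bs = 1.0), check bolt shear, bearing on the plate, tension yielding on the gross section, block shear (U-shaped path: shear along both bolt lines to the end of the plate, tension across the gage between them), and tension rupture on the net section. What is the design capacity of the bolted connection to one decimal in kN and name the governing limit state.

Bolt shear: A_b = π(20)²/4 = 314.16 mm². φR_n = 0.75 × 469 × 314.16 × 4 × 1 = 442.0 kN.
Bearing (10 mm plate, F_u = 450 MPa): end bolts L_c = 44 − 22/2 = 33, R_n = min(1.2×33×10×450, 2.4×20×10×450) = 178.2 kN/bolt; interior L_c = 55 − 22 = 33, R_n = 178.2 kN/bolt. φR_n = 0.75 × (2×178.2 + 2×178.2) = 534.6 kN.
Tension yield (gross): A_g = 147×10 = 1470 mm². φR_n = 0.90 × 350 × 1470 = 463.1 kN.
Block shear: shear path 2×[44+1×55] = 2×99 mm, A_gv = 1980, A_nv = 2×(99 − 1.5×24)×10 = 1260 mm²; tension across gage: (67 − 1×24)×10 = 430 mm². R_n = min(0.6×450×1260, 0.6×350×1980) + 1.0×450×430 = min(340.2, 415.8) + 193.5 = 533.7 kN. φR_n = 0.75 × 533.7 = 400.3 kN.
Tension rupture (net): A_n = (147 − 2×24)×10 = 990 mm² (U = 1.0, A_e = A_n). φR_n = 0.75 × 450 × 990 = 334.1 kN.
Governing: min(442.0, 534.6, 463.1, 400.3, 334.1) = 334.1 kN → net-section rupture.

334.1 kN (net-section rupture governs)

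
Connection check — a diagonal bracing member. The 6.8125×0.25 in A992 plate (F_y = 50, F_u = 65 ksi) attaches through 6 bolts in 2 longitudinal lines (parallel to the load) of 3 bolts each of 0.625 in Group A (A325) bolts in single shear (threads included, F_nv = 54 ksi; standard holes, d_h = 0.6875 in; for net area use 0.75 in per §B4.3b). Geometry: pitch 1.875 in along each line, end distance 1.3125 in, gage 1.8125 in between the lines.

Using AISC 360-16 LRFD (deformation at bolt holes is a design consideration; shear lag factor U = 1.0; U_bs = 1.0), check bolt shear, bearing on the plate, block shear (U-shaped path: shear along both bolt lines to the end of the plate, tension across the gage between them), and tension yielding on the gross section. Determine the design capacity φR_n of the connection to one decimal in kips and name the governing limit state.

59.6 kips (block shear governs)

Bolt shear: A_b = π(0.625)²/4 = 0.3068 in². φR_n = 0.75 × 54 × 0.3068 × 6 × 1 = 74.6 kips.
Bearing (0.25 in plate, F_u = 65 ksi): end bolts L_c = 1.3125 − 0.6875/2 = 0.96875, R_n = min(1.2×0.96875×0.25×65, 2.4×0.625×0.25×65) = 18.891 kips/bolt; interior L_c = 1.875 − 0.6875 = 1.1875, R_n = 23.156 kips/bolt. φR_n = 0.75 × (2×18.891 + 4×23.156) = 97.8 kips.
Block shear: shear path 2×[1.3125+2×1.875] = 2×5.0625 in, A_gv = 2.5313, A_nv = 2×(5.0625 − 2.5×0.75)×0.25 = 1.5938 in²; tension across gage: (1.8125 − 1×0.75)×0.25 = 0.26563 in². R_n = min(0.6×65×1.5938, 0.6×50×2.5313) + 1.0×65×0.26563 = min(62.158, 75.939) + 17.266 = 79.424 kips. φR_n = 0.75 × 79.424 = 59.6 kips.
Tension yield (gross): A_g = 6.8125×0.25 = 1.7031 in². φR_n = 0.90 × 50 × 1.7031 = 76.6 kips.
Governing: min(74.6, 97.8, 59.6, 76.6) = 59.6 kips → block shear.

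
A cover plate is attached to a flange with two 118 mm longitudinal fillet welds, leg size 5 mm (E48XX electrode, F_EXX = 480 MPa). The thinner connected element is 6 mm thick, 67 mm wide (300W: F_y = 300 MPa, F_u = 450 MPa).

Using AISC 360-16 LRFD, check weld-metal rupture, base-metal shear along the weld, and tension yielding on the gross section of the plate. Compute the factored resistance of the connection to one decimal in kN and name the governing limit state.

108.5 kN (gross-section yield governs)

Weld metal: throat = 0.707×5 = 3.535 mm, L = 2×118 = 236 mm. φR_n = 0.75 × 0.6 × 480 × 3.535 × 236 = 180.2 kN.
Base metal shear (6 mm plate): yield φR_n = 1.0×0.6×300×6×236 = 254.9 kN; rupture φR_n = 0.75×0.6×450×6×236 = 286.7 kN; take 254.9 kN (yield).
Tension yield (gross): A_g = 67×6 = 402 mm². φR_n = 0.90 × 300 × 402 = 108.5 kN.
Governing: min(180.2, 254.9, 108.5) = 108.5 kN → gross-section yield.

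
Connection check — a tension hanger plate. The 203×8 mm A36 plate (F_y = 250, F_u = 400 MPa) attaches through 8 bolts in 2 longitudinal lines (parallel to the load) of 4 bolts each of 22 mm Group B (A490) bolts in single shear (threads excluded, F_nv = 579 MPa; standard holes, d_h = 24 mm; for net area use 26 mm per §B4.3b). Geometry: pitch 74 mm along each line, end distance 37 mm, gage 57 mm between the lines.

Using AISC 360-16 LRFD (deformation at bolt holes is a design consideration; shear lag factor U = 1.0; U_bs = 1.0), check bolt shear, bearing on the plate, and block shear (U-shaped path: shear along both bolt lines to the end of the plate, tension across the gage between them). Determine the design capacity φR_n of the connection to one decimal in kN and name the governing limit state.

540.6 kN (block shear governs)

Bolt shear: A_b = π(22)²/4 = 380.13 mm². φR_n = 0.75 × 579 × 380.13 × 8 × 1 = 1320.6 kN.
Bearing (8 mm plate, F_u = 400 MPa): end bolts L_c = 37 − 24/2 = 25, R_n = min(1.2×25×8×400, 2.4×22×8×400) = 96 kN/bolt; interior L_c = 74 − 24 = 50, R_n = 168.96 kN/bolt. φR_n = 0.75 × (2×96 + 6×168.96) = 904.3 kN.
Block shear: shear path 2×[37+3×74] = 2×259 mm, A_gv = 4144, A_nv = 2×(259 − 3.5×26)×8 = 2688 mm²; tension across gage: (57 − 1×26)×8 = 248 mm². R_n = min(0.6×400×2688, 0.6×250×4144) + 1.0×400×248 = min(645.12, 621.6) + 99.2 = 720.8 kN. φR_n = 0.75 × 720.8 = 540.6 kN.
Governing: min(1320.6, 904.3, 540.6) = 540.6 kN → block shear.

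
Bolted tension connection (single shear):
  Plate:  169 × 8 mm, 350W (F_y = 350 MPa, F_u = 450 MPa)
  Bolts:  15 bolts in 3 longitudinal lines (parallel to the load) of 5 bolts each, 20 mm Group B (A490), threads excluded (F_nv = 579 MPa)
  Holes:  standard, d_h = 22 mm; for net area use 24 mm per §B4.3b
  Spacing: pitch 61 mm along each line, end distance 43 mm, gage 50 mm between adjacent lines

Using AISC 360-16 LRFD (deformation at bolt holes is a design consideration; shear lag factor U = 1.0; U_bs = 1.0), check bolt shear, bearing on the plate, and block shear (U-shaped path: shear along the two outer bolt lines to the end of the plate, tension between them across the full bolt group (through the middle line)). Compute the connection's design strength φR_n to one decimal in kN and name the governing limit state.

Bolt shear: A_b = π(20)²/4 = 314.16 mm². φR_n = 0.75 × 579 × 314.16 × 15 × 1 = 2046.4 kN.
Bearing (8 mm plate, F_u = 450 MPa): end bolts L_c = 43 − 22/2 = 32, R_n = min(1.2×32×8×450, 2.4×20×8×450) = 138.24 kN/bolt; interior L_c = 61 − 22 = 39, R_n = 168.48 kN/bolt. φR_n = 0.75 × (3×138.24 + 12×168.48) = 1827.4 kN.
Block shear: shear path 2×[43+4×61] = 2×287 mm, A_gv = 4592, A_nv = 2×(287 − 4.5×24)×8 = 2864 mm²; tension across gage: (100 − 2×24)×8 = 416 mm². R_n = min(0.6×450×2864, 0.6×350×4592) + 1.0×450×416 = min(773.28, 964.32) + 187.2 = 960.48 kN. φR_n = 0.75 × 960.48 = 720.4 kN.
Governing: min(2046.4, 1827.4, 720.4) = 720.4 kN → block shear.

720.4 kN (block shear governs)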